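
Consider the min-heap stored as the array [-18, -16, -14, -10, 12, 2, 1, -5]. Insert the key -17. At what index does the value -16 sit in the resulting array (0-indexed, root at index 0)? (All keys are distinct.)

3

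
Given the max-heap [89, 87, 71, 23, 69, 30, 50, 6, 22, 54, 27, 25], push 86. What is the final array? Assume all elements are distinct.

[89, 87, 86, 23, 69, 71, 50, 6, 22, 54, 27, 25, 30]

append 86 at index 12 → [89, 87, 71, 23, 69, 30, 50, 6, 22, 54, 27, 25, 86]
86 > parent 30 at index 5, swap → [89, 87, 71, 23, 69, 86, 50, 6, 22, 54, 27, 25, 30]
86 > parent 71 at index 2, swap → [89, 87, 86, 23, 69, 71, 50, 6, 22, 54, 27, 25, 30]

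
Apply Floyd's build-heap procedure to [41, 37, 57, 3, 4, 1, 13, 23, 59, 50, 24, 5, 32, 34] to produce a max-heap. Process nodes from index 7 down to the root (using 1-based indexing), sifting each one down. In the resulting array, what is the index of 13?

sift down from index 7:
  13 vs only child 34 at index 14, swap → [41, 37, 57, 3, 4, 1, 34, 23, 59, 50, 24, 5, 32, 13]
sift down from index 6:
  1 vs larger child 32 at index 13, swap → [41, 37, 57, 3, 4, 32, 34, 23, 59, 50, 24, 5, 1, 13]
sift down from index 5:
  4 vs larger child 50 at index 10, swap → [41, 37, 57, 3, 50, 32, 34, 23, 59, 4, 24, 5, 1, 13]
sift down from index 4:
  3 vs larger child 59 at index 9, swap → [41, 37, 57, 59, 50, 32, 34, 23, 3, 4, 24, 5, 1, 13]
sift down from index 3: already satisfies heap property
sift down from index 2:
  37 vs larger child 59 at index 4, swap → [41, 59, 57, 37, 50, 32, 34, 23, 3, 4, 24, 5, 1, 13]
sift down from index 1:
  41 vs larger child 59 at index 2, swap → [59, 41, 57, 37, 50, 32, 34, 23, 3, 4, 24, 5, 1, 13]
  41 vs larger child 50 at index 5, swap → [59, 50, 57, 37, 41, 32, 34, 23, 3, 4, 24, 5, 1, 13]
resulting array: [59, 50, 57, 37, 41, 32, 34, 23, 3, 4, 24, 5, 1, 13]

14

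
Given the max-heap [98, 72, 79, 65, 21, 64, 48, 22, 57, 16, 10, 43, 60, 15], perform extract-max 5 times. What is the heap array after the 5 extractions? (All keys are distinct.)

[60, 57, 48, 43, 21, 10, 16, 22, 15]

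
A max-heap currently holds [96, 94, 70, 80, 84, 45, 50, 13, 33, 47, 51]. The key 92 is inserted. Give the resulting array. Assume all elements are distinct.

[96, 94, 92, 80, 84, 70, 50, 13, 33, 47, 51, 45]

append 92 at index 11 → [96, 94, 70, 80, 84, 45, 50, 13, 33, 47, 51, 92]
92 > parent 45 at index 5, swap → [96, 94, 70, 80, 84, 92, 50, 13, 33, 47, 51, 45]
92 > parent 70 at index 2, swap → [96, 94, 92, 80, 84, 70, 50, 13, 33, 47, 51, 45]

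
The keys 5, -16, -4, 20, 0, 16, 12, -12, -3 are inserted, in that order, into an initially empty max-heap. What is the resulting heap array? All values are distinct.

[20, 5, 16, -3, 0, -4, 12, -16, -12]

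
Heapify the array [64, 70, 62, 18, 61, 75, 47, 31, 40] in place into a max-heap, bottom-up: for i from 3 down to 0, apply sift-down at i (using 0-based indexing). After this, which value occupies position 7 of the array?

31

sift down from index 3:
  18 vs larger child 40 at index 8, swap → [64, 70, 62, 40, 61, 75, 47, 31, 18]
sift down from index 2:
  62 vs larger child 75 at index 5, swap → [64, 70, 75, 40, 61, 62, 47, 31, 18]
sift down from index 1: already satisfies heap property
sift down from index 0:
  64 vs larger child 75 at index 2, swap → [75, 70, 64, 40, 61, 62, 47, 31, 18]
resulting array: [75, 70, 64, 40, 61, 62, 47, 31, 18]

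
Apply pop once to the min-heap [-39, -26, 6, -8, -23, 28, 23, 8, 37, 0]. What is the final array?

remove root -39; move last element 0 to root → [0, -26, 6, -8, -23, 28, 23, 8, 37]
0 vs smaller child -26 at index 1, swap → [-26, 0, 6, -8, -23, 28, 23, 8, 37]
0 vs smaller child -23 at index 4, swap → [-26, -23, 6, -8, 0, 28, 23, 8, 37]

[-26, -23, 6, -8, 0, 28, 23, 8, 37]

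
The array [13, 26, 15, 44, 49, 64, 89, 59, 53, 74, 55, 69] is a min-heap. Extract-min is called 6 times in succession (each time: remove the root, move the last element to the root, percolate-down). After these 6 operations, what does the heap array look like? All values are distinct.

[55, 59, 64, 89, 74, 69]

extract-min #1 returns 13:
  remove root 13; move last element 69 to root → [69, 26, 15, 44, 49, 64, 89, 59, 53, 74, 55]
  69 vs smaller child 15 at index 2, swap → [15, 26, 69, 44, 49, 64, 89, 59, 53, 74, 55]
  69 vs smaller child 64 at index 5, swap → [15, 26, 64, 44, 49, 69, 89, 59, 53, 74, 55]
extract-min #2 returns 15:
  remove root 15; move last element 55 to root → [55, 26, 64, 44, 49, 69, 89, 59, 53, 74]
  55 vs smaller child 26 at index 1, swap → [26, 55, 64, 44, 49, 69, 89, 59, 53, 74]
  55 vs smaller child 44 at index 3, swap → [26, 44, 64, 55, 49, 69, 89, 59, 53, 74]
  55 vs smaller child 53 at index 8, swap → [26, 44, 64, 53, 49, 69, 89, 59, 55, 74]
extract-min #3 returns 26:
  remove root 26; move last element 74 to root → [74, 44, 64, 53, 49, 69, 89, 59, 55]
  74 vs smaller child 44 at index 1, swap → [44, 74, 64, 53, 49, 69, 89, 59, 55]
  74 vs smaller child 49 at index 4, swap → [44, 49, 64, 53, 74, 69, 89, 59, 55]
extract-min #4 returns 44:
  remove root 44; move last element 55 to root → [55, 49, 64, 53, 74, 69, 89, 59]
  55 vs smaller child 49 at index 1, swap → [49, 55, 64, 53, 74, 69, 89, 59]
  55 vs smaller child 53 at index 3, swap → [49, 53, 64, 55, 74, 69, 89, 59]
extract-min #5 returns 49:
  remove root 49; move last element 59 to root → [59, 53, 64, 55, 74, 69, 89]
  59 vs smaller child 53 at index 1, swap → [53, 59, 64, 55, 74, 69, 89]
  59 vs smaller child 55 at index 3, swap → [53, 55, 64, 59, 74, 69, 89]
extract-min #6 returns 53:
  remove root 53; move last element 89 to root → [89, 55, 64, 59, 74, 69]
  89 vs smaller child 55 at index 1, swap → [55, 89, 64, 59, 74, 69]
  89 vs smaller child 59 at index 3, swap → [55, 59, 64, 89, 74, 69]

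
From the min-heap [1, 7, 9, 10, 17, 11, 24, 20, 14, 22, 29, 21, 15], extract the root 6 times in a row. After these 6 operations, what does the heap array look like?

[15, 17, 21, 20, 29, 22, 24]

extract-min #1 returns 1:
  remove root 1; move last element 15 to root → [15, 7, 9, 10, 17, 11, 24, 20, 14, 22, 29, 21]
  15 vs smaller child 7 at index 1, swap → [7, 15, 9, 10, 17, 11, 24, 20, 14, 22, 29, 21]
  15 vs smaller child 10 at index 3, swap → [7, 10, 9, 15, 17, 11, 24, 20, 14, 22, 29, 21]
  15 vs smaller child 14 at index 8, swap → [7, 10, 9, 14, 17, 11, 24, 20, 15, 22, 29, 21]
extract-min #2 returns 7:
  remove root 7; move last element 21 to root → [21, 10, 9, 14, 17, 11, 24, 20, 15, 22, 29]
  21 vs smaller child 9 at index 2, swap → [9, 10, 21, 14, 17, 11, 24, 20, 15, 22, 29]
  21 vs smaller child 11 at index 5, swap → [9, 10, 11, 14, 17, 21, 24, 20, 15, 22, 29]
extract-min #3 returns 9:
  remove root 9; move last element 29 to root → [29, 10, 11, 14, 17, 21, 24, 20, 15, 22]
  29 vs smaller child 10 at index 1, swap → [10, 29, 11, 14, 17, 21, 24, 20, 15, 22]
  29 vs smaller child 14 at index 3, swap → [10, 14, 11, 29, 17, 21, 24, 20, 15, 22]
  29 vs smaller child 15 at index 8, swap → [10, 14, 11, 15, 17, 21, 24, 20, 29, 22]
extract-min #4 returns 10:
  remove root 10; move last element 22 to root → [22, 14, 11, 15, 17, 21, 24, 20, 29]
  22 vs smaller child 11 at index 2, swap → [11, 14, 22, 15, 17, 21, 24, 20, 29]
  22 vs smaller child 21 at index 5, swap → [11, 14, 21, 15, 17, 22, 24, 20, 29]
extract-min #5 returns 11:
  remove root 11; move last element 29 to root → [29, 14, 21, 15, 17, 22, 24, 20]
  29 vs smaller child 14 at index 1, swap → [14, 29, 21, 15, 17, 22, 24, 20]
  29 vs smaller child 15 at index 3, swap → [14, 15, 21, 29, 17, 22, 24, 20]
  29 vs only child 20 at index 7, swap → [14, 15, 21, 20, 17, 22, 24, 29]
extract-min #6 returns 14:
  remove root 14; move last element 29 to root → [29, 15, 21, 20, 17, 22, 24]
  29 vs smaller child 15 at index 1, swap → [15, 29, 21, 20, 17, 22, 24]
  29 vs smaller child 17 at index 4, swap → [15, 17, 21, 20, 29, 22, 24]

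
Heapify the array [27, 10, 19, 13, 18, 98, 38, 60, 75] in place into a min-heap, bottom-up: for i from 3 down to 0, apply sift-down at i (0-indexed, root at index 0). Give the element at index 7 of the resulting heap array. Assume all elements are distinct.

60

sift down from index 3: already satisfies heap property
sift down from index 2: already satisfies heap property
sift down from index 1: already satisfies heap property
sift down from index 0:
  27 vs smaller child 10 at index 1, swap → [10, 27, 19, 13, 18, 98, 38, 60, 75]
  27 vs smaller child 13 at index 3, swap → [10, 13, 19, 27, 18, 98, 38, 60, 75]
resulting array: [10, 13, 19, 27, 18, 98, 38, 60, 75]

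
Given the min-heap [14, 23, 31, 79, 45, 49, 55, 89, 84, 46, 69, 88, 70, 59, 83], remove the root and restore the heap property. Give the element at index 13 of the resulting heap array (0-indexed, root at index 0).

59

remove root 14; move last element 83 to root → [83, 23, 31, 79, 45, 49, 55, 89, 84, 46, 69, 88, 70, 59]
83 vs smaller child 23 at index 1, swap → [23, 83, 31, 79, 45, 49, 55, 89, 84, 46, 69, 88, 70, 59]
83 vs smaller child 45 at index 4, swap → [23, 45, 31, 79, 83, 49, 55, 89, 84, 46, 69, 88, 70, 59]
83 vs smaller child 46 at index 9, swap → [23, 45, 31, 79, 46, 49, 55, 89, 84, 83, 69, 88, 70, 59]
resulting array: [23, 45, 31, 79, 46, 49, 55, 89, 84, 83, 69, 88, 70, 59]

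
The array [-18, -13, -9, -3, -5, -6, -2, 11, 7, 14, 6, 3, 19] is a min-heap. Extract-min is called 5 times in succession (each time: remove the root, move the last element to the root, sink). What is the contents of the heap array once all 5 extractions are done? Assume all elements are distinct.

[-3, 6, -2, 7, 14, 3, 19, 11]

extract-min #1 returns -18:
  remove root -18; move last element 19 to root → [19, -13, -9, -3, -5, -6, -2, 11, 7, 14, 6, 3]
  19 vs smaller child -13 at index 1, swap → [-13, 19, -9, -3, -5, -6, -2, 11, 7, 14, 6, 3]
  19 vs smaller child -5 at index 4, swap → [-13, -5, -9, -3, 19, -6, -2, 11, 7, 14, 6, 3]
  19 vs smaller child 6 at index 10, swap → [-13, -5, -9, -3, 6, -6, -2, 11, 7, 14, 19, 3]
extract-min #2 returns -13:
  remove root -13; move last element 3 to root → [3, -5, -9, -3, 6, -6, -2, 11, 7, 14, 19]
  3 vs smaller child -9 at index 2, swap → [-9, -5, 3, -3, 6, -6, -2, 11, 7, 14, 19]
  3 vs smaller child -6 at index 5, swap → [-9, -5, -6, -3, 6, 3, -2, 11, 7, 14, 19]
extract-min #3 returns -9:
  remove root -9; move last element 19 to root → [19, -5, -6, -3, 6, 3, -2, 11, 7, 14]
  19 vs smaller child -6 at index 2, swap → [-6, -5, 19, -3, 6, 3, -2, 11, 7, 14]
  19 vs smaller child -2 at index 6, swap → [-6, -5, -2, -3, 6, 3, 19, 11, 7, 14]
extract-min #4 returns -6:
  remove root -6; move last element 14 to root → [14, -5, -2, -3, 6, 3, 19, 11, 7]
  14 vs smaller child -5 at index 1, swap → [-5, 14, -2, -3, 6, 3, 19, 11, 7]
  14 vs smaller child -3 at index 3, swap → [-5, -3, -2, 14, 6, 3, 19, 11, 7]
  14 vs smaller child 7 at index 8, swap → [-5, -3, -2, 7, 6, 3, 19, 11, 14]
extract-min #5 returns -5:
  remove root -5; move last element 14 to root → [14, -3, -2, 7, 6, 3, 19, 11]
  14 vs smaller child -3 at index 1, swap → [-3, 14, -2, 7, 6, 3, 19, 11]
  14 vs smaller child 6 at index 4, swap → [-3, 6, -2, 7, 14, 3, 19, 11]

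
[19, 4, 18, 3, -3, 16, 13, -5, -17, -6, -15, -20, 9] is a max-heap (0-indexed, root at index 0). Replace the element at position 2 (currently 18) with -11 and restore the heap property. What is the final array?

[19, 4, 16, 3, -3, 9, 13, -5, -17, -6, -15, -20, -11]

set index 2 from 18 to -11 → [19, 4, -11, 3, -3, 16, 13, -5, -17, -6, -15, -20, 9]
-11 vs larger child 16 at index 5, swap → [19, 4, 16, 3, -3, -11, 13, -5, -17, -6, -15, -20, 9]
-11 vs larger child 9 at index 12, swap → [19, 4, 16, 3, -3, 9, 13, -5, -17, -6, -15, -20, -11]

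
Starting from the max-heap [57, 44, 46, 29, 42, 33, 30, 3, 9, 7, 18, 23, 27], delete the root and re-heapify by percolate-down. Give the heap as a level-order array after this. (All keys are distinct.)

[46, 44, 33, 29, 42, 27, 30, 3, 9, 7, 18, 23]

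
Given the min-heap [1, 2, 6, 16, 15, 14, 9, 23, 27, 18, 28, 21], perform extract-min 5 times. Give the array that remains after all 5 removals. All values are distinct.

[15, 16, 21, 23, 18, 27, 28]

extract-min #1 returns 1:
  remove root 1; move last element 21 to root → [21, 2, 6, 16, 15, 14, 9, 23, 27, 18, 28]
  21 vs smaller child 2 at index 1, swap → [2, 21, 6, 16, 15, 14, 9, 23, 27, 18, 28]
  21 vs smaller child 15 at index 4, swap → [2, 15, 6, 16, 21, 14, 9, 23, 27, 18, 28]
  21 vs smaller child 18 at index 9, swap → [2, 15, 6, 16, 18, 14, 9, 23, 27, 21, 28]
extract-min #2 returns 2:
  remove root 2; move last element 28 to root → [28, 15, 6, 16, 18, 14, 9, 23, 27, 21]
  28 vs smaller child 6 at index 2, swap → [6, 15, 28, 16, 18, 14, 9, 23, 27, 21]
  28 vs smaller child 9 at index 6, swap → [6, 15, 9, 16, 18, 14, 28, 23, 27, 21]
extract-min #3 returns 6:
  remove root 6; move last element 21 to root → [21, 15, 9, 16, 18, 14, 28, 23, 27]
  21 vs smaller child 9 at index 2, swap → [9, 15, 21, 16, 18, 14, 28, 23, 27]
  21 vs smaller child 14 at index 5, swap → [9, 15, 14, 16, 18, 21, 28, 23, 27]
extract-min #4 returns 9:
  remove root 9; move last element 27 to root → [27, 15, 14, 16, 18, 21, 28, 23]
  27 vs smaller child 14 at index 2, swap → [14, 15, 27, 16, 18, 21, 28, 23]
  27 vs smaller child 21 at index 5, swap → [14, 15, 21, 16, 18, 27, 28, 23]
extract-min #5 returns 14:
  remove root 14; move last element 23 to root → [23, 15, 21, 16, 18, 27, 28]
  23 vs smaller child 15 at index 1, swap → [15, 23, 21, 16, 18, 27, 28]
  23 vs smaller child 16 at index 3, swap → [15, 16, 21, 23, 18, 27, 28]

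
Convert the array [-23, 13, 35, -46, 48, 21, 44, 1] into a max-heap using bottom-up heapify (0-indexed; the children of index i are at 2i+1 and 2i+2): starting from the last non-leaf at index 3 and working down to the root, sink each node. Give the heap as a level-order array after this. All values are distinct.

[48, 13, 44, 1, -23, 21, 35, -46]

sift down from index 3:
  -46 vs only child 1 at index 7, swap → [-23, 13, 35, 1, 48, 21, 44, -46]
sift down from index 2:
  35 vs larger child 44 at index 6, swap → [-23, 13, 44, 1, 48, 21, 35, -46]
sift down from index 1:
  13 vs larger child 48 at index 4, swap → [-23, 48, 44, 1, 13, 21, 35, -46]
sift down from index 0:
  -23 vs larger child 48 at index 1, swap → [48, -23, 44, 1, 13, 21, 35, -46]
  -23 vs larger child 13 at index 4, swap → [48, 13, 44, 1, -23, 21, 35, -46]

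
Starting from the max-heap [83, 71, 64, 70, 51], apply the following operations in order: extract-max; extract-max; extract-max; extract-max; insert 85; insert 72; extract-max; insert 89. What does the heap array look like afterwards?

[89, 51, 72]

extract-max → returns 83:
  remove root 83; move last element 51 to root → [51, 71, 64, 70]
  51 vs larger child 71 at index 1, swap → [71, 51, 64, 70]
  51 vs only child 70 at index 3, swap → [71, 70, 64, 51]
extract-max → returns 71:
  remove root 71; move last element 51 to root → [51, 70, 64]
  51 vs larger child 70 at index 1, swap → [70, 51, 64]
extract-max → returns 70:
  remove root 70; move last element 64 to root → [64, 51] (no swap needed)
extract-max → returns 64:
  remove root 64; move last element 51 to root → [51] (no swap needed)
insert 85:
  append 85 at index 1 → [51, 85]
  85 > parent 51 at index 0, swap → [85, 51]
insert 72:
  append 72 at index 2 → [85, 51, 72] (no swap needed)
extract-max → returns 85:
  remove root 85; move last element 72 to root → [72, 51] (no swap needed)
insert 89:
  append 89 at index 2 → [72, 51, 89]
  89 > parent 72 at index 0, swap → [89, 51, 72]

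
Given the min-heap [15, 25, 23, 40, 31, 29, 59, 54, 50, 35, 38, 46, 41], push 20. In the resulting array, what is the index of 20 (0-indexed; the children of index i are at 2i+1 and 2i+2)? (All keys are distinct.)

2

append 20 at index 13 → [15, 25, 23, 40, 31, 29, 59, 54, 50, 35, 38, 46, 41, 20]
20 < parent 59 at index 6, swap → [15, 25, 23, 40, 31, 29, 20, 54, 50, 35, 38, 46, 41, 59]
20 < parent 23 at index 2, swap → [15, 25, 20, 40, 31, 29, 23, 54, 50, 35, 38, 46, 41, 59]
resulting array: [15, 25, 20, 40, 31, 29, 23, 54, 50, 35, 38, 46, 41, 59]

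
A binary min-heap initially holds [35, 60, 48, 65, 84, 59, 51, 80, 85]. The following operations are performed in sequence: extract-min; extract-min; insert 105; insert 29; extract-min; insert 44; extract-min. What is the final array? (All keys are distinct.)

extract-min → returns 35:
  remove root 35; move last element 85 to root → [85, 60, 48, 65, 84, 59, 51, 80]
  85 vs smaller child 48 at index 2, swap → [48, 60, 85, 65, 84, 59, 51, 80]
  85 vs smaller child 51 at index 6, swap → [48, 60, 51, 65, 84, 59, 85, 80]
extract-min → returns 48:
  remove root 48; move last element 80 to root → [80, 60, 51, 65, 84, 59, 85]
  80 vs smaller child 51 at index 2, swap → [51, 60, 80, 65, 84, 59, 85]
  80 vs smaller child 59 at index 5, swap → [51, 60, 59, 65, 84, 80, 85]
insert 105:
  append 105 at index 7 → [51, 60, 59, 65, 84, 80, 85, 105] (no swap needed)
insert 29:
  append 29 at index 8 → [51, 60, 59, 65, 84, 80, 85, 105, 29]
  29 < parent 65 at index 3, swap → [51, 60, 59, 29, 84, 80, 85, 105, 65]
  29 < parent 60 at index 1, swap → [51, 29, 59, 60, 84, 80, 85, 105, 65]
  29 < parent 51 at index 0, swap → [29, 51, 59, 60, 84, 80, 85, 105, 65]
extract-min → returns 29:
  remove root 29; move last element 65 to root → [65, 51, 59, 60, 84, 80, 85, 105]
  65 vs smaller child 51 at index 1, swap → [51, 65, 59, 60, 84, 80, 85, 105]
  65 vs smaller child 60 at index 3, swap → [51, 60, 59, 65, 84, 80, 85, 105]
insert 44:
  append 44 at index 8 → [51, 60, 59, 65, 84, 80, 85, 105, 44]
  44 < parent 65 at index 3, swap → [51, 60, 59, 44, 84, 80, 85, 105, 65]
  44 < parent 60 at index 1, swap → [51, 44, 59, 60, 84, 80, 85, 105, 65]
  44 < parent 51 at index 0, swap → [44, 51, 59, 60, 84, 80, 85, 105, 65]
extract-min → returns 44:
  remove root 44; move last element 65 to root → [65, 51, 59, 60, 84, 80, 85, 105]
  65 vs smaller child 51 at index 1, swap → [51, 65, 59, 60, 84, 80, 85, 105]
  65 vs smaller child 60 at index 3, swap → [51, 60, 59, 65, 84, 80, 85, 105]

[51, 60, 59, 65, 84, 80, 85, 105]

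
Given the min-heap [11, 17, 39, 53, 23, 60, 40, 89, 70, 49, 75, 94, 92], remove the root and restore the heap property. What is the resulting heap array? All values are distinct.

[17, 23, 39, 53, 49, 60, 40, 89, 70, 92, 75, 94]

remove root 11; move last element 92 to root → [92, 17, 39, 53, 23, 60, 40, 89, 70, 49, 75, 94]
92 vs smaller child 17 at index 1, swap → [17, 92, 39, 53, 23, 60, 40, 89, 70, 49, 75, 94]
92 vs smaller child 23 at index 4, swap → [17, 23, 39, 53, 92, 60, 40, 89, 70, 49, 75, 94]
92 vs smaller child 49 at index 9, swap → [17, 23, 39, 53, 49, 60, 40, 89, 70, 92, 75, 94]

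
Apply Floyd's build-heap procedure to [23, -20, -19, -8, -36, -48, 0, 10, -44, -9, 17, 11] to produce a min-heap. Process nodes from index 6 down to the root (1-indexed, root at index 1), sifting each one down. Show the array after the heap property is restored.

sift down from index 6: already satisfies heap property
sift down from index 5: already satisfies heap property
sift down from index 4:
  -8 vs smaller child -44 at index 9, swap → [23, -20, -19, -44, -36, -48, 0, 10, -8, -9, 17, 11]
sift down from index 3:
  -19 vs smaller child -48 at index 6, swap → [23, -20, -48, -44, -36, -19, 0, 10, -8, -9, 17, 11]
sift down from index 2:
  -20 vs smaller child -44 at index 4, swap → [23, -44, -48, -20, -36, -19, 0, 10, -8, -9, 17, 11]
sift down from index 1:
  23 vs smaller child -48 at index 3, swap → [-48, -44, 23, -20, -36, -19, 0, 10, -8, -9, 17, 11]
  23 vs smaller child -19 at index 6, swap → [-48, -44, -19, -20, -36, 23, 0, 10, -8, -9, 17, 11]
  23 vs only child 11 at index 12, swap → [-48, -44, -19, -20, -36, 11, 0, 10, -8, -9, 17, 23]

[-48, -44, -19, -20, -36, 11, 0, 10, -8, -9, 17, 23]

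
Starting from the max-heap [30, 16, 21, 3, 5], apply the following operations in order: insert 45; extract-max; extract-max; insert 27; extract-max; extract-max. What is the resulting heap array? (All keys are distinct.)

insert 45:
  append 45 at index 5 → [30, 16, 21, 3, 5, 45]
  45 > parent 21 at index 2, swap → [30, 16, 45, 3, 5, 21]
  45 > parent 30 at index 0, swap → [45, 16, 30, 3, 5, 21]
extract-max → returns 45:
  remove root 45; move last element 21 to root → [21, 16, 30, 3, 5]
  21 vs larger child 30 at index 2, swap → [30, 16, 21, 3, 5]
extract-max → returns 30:
  remove root 30; move last element 5 to root → [5, 16, 21, 3]
  5 vs larger child 21 at index 2, swap → [21, 16, 5, 3]
insert 27:
  append 27 at index 4 → [21, 16, 5, 3, 27]
  27 > parent 16 at index 1, swap → [21, 27, 5, 3, 16]
  27 > parent 21 at index 0, swap → [27, 21, 5, 3, 16]
extract-max → returns 27:
  remove root 27; move last element 16 to root → [16, 21, 5, 3]
  16 vs larger child 21 at index 1, swap → [21, 16, 5, 3]
extract-max → returns 21:
  remove root 21; move last element 3 to root → [3, 16, 5]
  3 vs larger child 16 at index 1, swap → [16, 3, 5]

[16, 3, 5]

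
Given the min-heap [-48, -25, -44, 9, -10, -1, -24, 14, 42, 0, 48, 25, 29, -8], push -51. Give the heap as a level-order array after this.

append -51 at index 14 → [-48, -25, -44, 9, -10, -1, -24, 14, 42, 0, 48, 25, 29, -8, -51]
-51 < parent -24 at index 6, swap → [-48, -25, -44, 9, -10, -1, -51, 14, 42, 0, 48, 25, 29, -8, -24]
-51 < parent -44 at index 2, swap → [-48, -25, -51, 9, -10, -1, -44, 14, 42, 0, 48, 25, 29, -8, -24]
-51 < parent -48 at index 0, swap → [-51, -25, -48, 9, -10, -1, -44, 14, 42, 0, 48, 25, 29, -8, -24]

[-51, -25, -48, 9, -10, -1, -44, 14, 42, 0, 48, 25, 29, -8, -24]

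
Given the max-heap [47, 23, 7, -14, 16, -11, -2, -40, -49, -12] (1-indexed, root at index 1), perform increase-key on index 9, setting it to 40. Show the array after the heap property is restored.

[47, 40, 7, 23, 16, -11, -2, -40, -14, -12]

set index 9 from -49 to 40 → [47, 23, 7, -14, 16, -11, -2, -40, 40, -12]
40 > parent -14 at index 4, swap → [47, 23, 7, 40, 16, -11, -2, -40, -14, -12]
40 > parent 23 at index 2, swap → [47, 40, 7, 23, 16, -11, -2, -40, -14, -12]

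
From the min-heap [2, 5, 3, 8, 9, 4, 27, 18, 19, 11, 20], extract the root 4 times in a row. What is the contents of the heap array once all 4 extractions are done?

extract-min #1 returns 2:
  remove root 2; move last element 20 to root → [20, 5, 3, 8, 9, 4, 27, 18, 19, 11]
  20 vs smaller child 3 at index 2, swap → [3, 5, 20, 8, 9, 4, 27, 18, 19, 11]
  20 vs smaller child 4 at index 5, swap → [3, 5, 4, 8, 9, 20, 27, 18, 19, 11]
extract-min #2 returns 3:
  remove root 3; move last element 11 to root → [11, 5, 4, 8, 9, 20, 27, 18, 19]
  11 vs smaller child 4 at index 2, swap → [4, 5, 11, 8, 9, 20, 27, 18, 19]
extract-min #3 returns 4:
  remove root 4; move last element 19 to root → [19, 5, 11, 8, 9, 20, 27, 18]
  19 vs smaller child 5 at index 1, swap → [5, 19, 11, 8, 9, 20, 27, 18]
  19 vs smaller child 8 at index 3, swap → [5, 8, 11, 19, 9, 20, 27, 18]
  19 vs only child 18 at index 7, swap → [5, 8, 11, 18, 9, 20, 27, 19]
extract-min #4 returns 5:
  remove root 5; move last element 19 to root → [19, 8, 11, 18, 9, 20, 27]
  19 vs smaller child 8 at index 1, swap → [8, 19, 11, 18, 9, 20, 27]
  19 vs smaller child 9 at index 4, swap → [8, 9, 11, 18, 19, 20, 27]

[8, 9, 11, 18, 19, 20, 27]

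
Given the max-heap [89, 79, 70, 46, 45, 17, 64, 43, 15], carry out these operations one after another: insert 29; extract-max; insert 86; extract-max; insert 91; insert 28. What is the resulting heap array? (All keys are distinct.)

insert 29:
  append 29 at index 9 → [89, 79, 70, 46, 45, 17, 64, 43, 15, 29] (no swap needed)
extract-max → returns 89:
  remove root 89; move last element 29 to root → [29, 79, 70, 46, 45, 17, 64, 43, 15]
  29 vs larger child 79 at index 1, swap → [79, 29, 70, 46, 45, 17, 64, 43, 15]
  29 vs larger child 46 at index 3, swap → [79, 46, 70, 29, 45, 17, 64, 43, 15]
  29 vs larger child 43 at index 7, swap → [79, 46, 70, 43, 45, 17, 64, 29, 15]
insert 86:
  append 86 at index 9 → [79, 46, 70, 43, 45, 17, 64, 29, 15, 86]
  86 > parent 45 at index 4, swap → [79, 46, 70, 43, 86, 17, 64, 29, 15, 45]
  86 > parent 46 at index 1, swap → [79, 86, 70, 43, 46, 17, 64, 29, 15, 45]
  86 > parent 79 at index 0, swap → [86, 79, 70, 43, 46, 17, 64, 29, 15, 45]
extract-max → returns 86:
  remove root 86; move last element 45 to root → [45, 79, 70, 43, 46, 17, 64, 29, 15]
  45 vs larger child 79 at index 1, swap → [79, 45, 70, 43, 46, 17, 64, 29, 15]
  45 vs larger child 46 at index 4, swap → [79, 46, 70, 43, 45, 17, 64, 29, 15]
insert 91:
  append 91 at index 9 → [79, 46, 70, 43, 45, 17, 64, 29, 15, 91]
  91 > parent 45 at index 4, swap → [79, 46, 70, 43, 91, 17, 64, 29, 15, 45]
  91 > parent 46 at index 1, swap → [79, 91, 70, 43, 46, 17, 64, 29, 15, 45]
  91 > parent 79 at index 0, swap → [91, 79, 70, 43, 46, 17, 64, 29, 15, 45]
insert 28:
  append 28 at index 10 → [91, 79, 70, 43, 46, 17, 64, 29, 15, 45, 28] (no swap needed)

[91, 79, 70, 43, 46, 17, 64, 29, 15, 45, 28]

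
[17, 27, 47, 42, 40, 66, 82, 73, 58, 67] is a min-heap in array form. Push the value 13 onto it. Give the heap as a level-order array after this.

append 13 at index 10 → [17, 27, 47, 42, 40, 66, 82, 73, 58, 67, 13]
13 < parent 40 at index 4, swap → [17, 27, 47, 42, 13, 66, 82, 73, 58, 67, 40]
13 < parent 27 at index 1, swap → [17, 13, 47, 42, 27, 66, 82, 73, 58, 67, 40]
13 < parent 17 at index 0, swap → [13, 17, 47, 42, 27, 66, 82, 73, 58, 67, 40]

[13, 17, 47, 42, 27, 66, 82, 73, 58, 67, 40]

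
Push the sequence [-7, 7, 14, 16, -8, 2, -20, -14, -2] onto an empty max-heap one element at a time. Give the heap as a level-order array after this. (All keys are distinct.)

[16, 14, 7, -2, -8, 2, -20, -14, -7]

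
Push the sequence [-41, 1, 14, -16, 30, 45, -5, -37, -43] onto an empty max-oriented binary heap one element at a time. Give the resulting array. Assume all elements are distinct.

[45, 14, 30, -37, -16, 1, -5, -41, -43]

Insert -41:
  append -41 at index 0 → [-41] (no swap needed)
Insert 1:
  append 1 at index 1 → [-41, 1]
  1 > parent -41 at index 0, swap → [1, -41]
Insert 14:
  append 14 at index 2 → [1, -41, 14]
  14 > parent 1 at index 0, swap → [14, -41, 1]
Insert -16:
  append -16 at index 3 → [14, -41, 1, -16]
  -16 > parent -41 at index 1, swap → [14, -16, 1, -41]
Insert 30:
  append 30 at index 4 → [14, -16, 1, -41, 30]
  30 > parent -16 at index 1, swap → [14, 30, 1, -41, -16]
  30 > parent 14 at index 0, swap → [30, 14, 1, -41, -16]
Insert 45:
  append 45 at index 5 → [30, 14, 1, -41, -16, 45]
  45 > parent 1 at index 2, swap → [30, 14, 45, -41, -16, 1]
  45 > parent 30 at index 0, swap → [45, 14, 30, -41, -16, 1]
Insert -5:
  append -5 at index 6 → [45, 14, 30, -41, -16, 1, -5] (no swap needed)
Insert -37:
  append -37 at index 7 → [45, 14, 30, -41, -16, 1, -5, -37]
  -37 > parent -41 at index 3, swap → [45, 14, 30, -37, -16, 1, -5, -41]
Insert -43:
  append -43 at index 8 → [45, 14, 30, -37, -16, 1, -5, -41, -43] (no swap needed)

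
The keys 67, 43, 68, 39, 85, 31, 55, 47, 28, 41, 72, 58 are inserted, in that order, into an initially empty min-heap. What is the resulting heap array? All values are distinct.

Insert 67:
  append 67 at index 0 → [67] (no swap needed)
Insert 43:
  append 43 at index 1 → [67, 43]
  43 < parent 67 at index 0, swap → [43, 67]
Insert 68:
  append 68 at index 2 → [43, 67, 68] (no swap needed)
Insert 39:
  append 39 at index 3 → [43, 67, 68, 39]
  39 < parent 67 at index 1, swap → [43, 39, 68, 67]
  39 < parent 43 at index 0, swap → [39, 43, 68, 67]
Insert 85:
  append 85 at index 4 → [39, 43, 68, 67, 85] (no swap needed)
Insert 31:
  append 31 at index 5 → [39, 43, 68, 67, 85, 31]
  31 < parent 68 at index 2, swap → [39, 43, 31, 67, 85, 68]
  31 < parent 39 at index 0, swap → [31, 43, 39, 67, 85, 68]
Insert 55:
  append 55 at index 6 → [31, 43, 39, 67, 85, 68, 55] (no swap needed)
Insert 47:
  append 47 at index 7 → [31, 43, 39, 67, 85, 68, 55, 47]
  47 < parent 67 at index 3, swap → [31, 43, 39, 47, 85, 68, 55, 67]
Insert 28:
  append 28 at index 8 → [31, 43, 39, 47, 85, 68, 55, 67, 28]
  28 < parent 47 at index 3, swap → [31, 43, 39, 28, 85, 68, 55, 67, 47]
  28 < parent 43 at index 1, swap → [31, 28, 39, 43, 85, 68, 55, 67, 47]
  28 < parent 31 at index 0, swap → [28, 31, 39, 43, 85, 68, 55, 67, 47]
Insert 41:
  append 41 at index 9 → [28, 31, 39, 43, 85, 68, 55, 67, 47, 41]
  41 < parent 85 at index 4, swap → [28, 31, 39, 43, 41, 68, 55, 67, 47, 85]
Insert 72:
  append 72 at index 10 → [28, 31, 39, 43, 41, 68, 55, 67, 47, 85, 72] (no swap needed)
Insert 58:
  append 58 at index 11 → [28, 31, 39, 43, 41, 68, 55, 67, 47, 85, 72, 58]
  58 < parent 68 at index 5, swap → [28, 31, 39, 43, 41, 58, 55, 67, 47, 85, 72, 68]

[28, 31, 39, 43, 41, 58, 55, 67, 47, 85, 72, 68]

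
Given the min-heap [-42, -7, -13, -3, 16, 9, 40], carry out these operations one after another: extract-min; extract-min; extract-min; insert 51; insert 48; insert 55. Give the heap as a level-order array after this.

[-3, 16, 9, 40, 51, 48, 55]

extract-min → returns -42:
  remove root -42; move last element 40 to root → [40, -7, -13, -3, 16, 9]
  40 vs smaller child -13 at index 2, swap → [-13, -7, 40, -3, 16, 9]
  40 vs only child 9 at index 5, swap → [-13, -7, 9, -3, 16, 40]
extract-min → returns -13:
  remove root -13; move last element 40 to root → [40, -7, 9, -3, 16]
  40 vs smaller child -7 at index 1, swap → [-7, 40, 9, -3, 16]
  40 vs smaller child -3 at index 3, swap → [-7, -3, 9, 40, 16]
extract-min → returns -7:
  remove root -7; move last element 16 to root → [16, -3, 9, 40]
  16 vs smaller child -3 at index 1, swap → [-3, 16, 9, 40]
insert 51:
  append 51 at index 4 → [-3, 16, 9, 40, 51] (no swap needed)
insert 48:
  append 48 at index 5 → [-3, 16, 9, 40, 51, 48] (no swap needed)
insert 55:
  append 55 at index 6 → [-3, 16, 9, 40, 51, 48, 55] (no swap needed)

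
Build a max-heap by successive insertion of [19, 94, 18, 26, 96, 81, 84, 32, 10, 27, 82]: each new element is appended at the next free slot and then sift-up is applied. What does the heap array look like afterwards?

[96, 94, 84, 32, 82, 18, 81, 19, 10, 26, 27]

Insert 19:
  append 19 at index 0 → [19] (no swap needed)
Insert 94:
  append 94 at index 1 → [19, 94]
  94 > parent 19 at index 0, swap → [94, 19]
Insert 18:
  append 18 at index 2 → [94, 19, 18] (no swap needed)
Insert 26:
  append 26 at index 3 → [94, 19, 18, 26]
  26 > parent 19 at index 1, swap → [94, 26, 18, 19]
Insert 96:
  append 96 at index 4 → [94, 26, 18, 19, 96]
  96 > parent 26 at index 1, swap → [94, 96, 18, 19, 26]
  96 > parent 94 at index 0, swap → [96, 94, 18, 19, 26]
Insert 81:
  append 81 at index 5 → [96, 94, 18, 19, 26, 81]
  81 > parent 18 at index 2, swap → [96, 94, 81, 19, 26, 18]
Insert 84:
  append 84 at index 6 → [96, 94, 81, 19, 26, 18, 84]
  84 > parent 81 at index 2, swap → [96, 94, 84, 19, 26, 18, 81]
Insert 32:
  append 32 at index 7 → [96, 94, 84, 19, 26, 18, 81, 32]
  32 > parent 19 at index 3, swap → [96, 94, 84, 32, 26, 18, 81, 19]
Insert 10:
  append 10 at index 8 → [96, 94, 84, 32, 26, 18, 81, 19, 10] (no swap needed)
Insert 27:
  append 27 at index 9 → [96, 94, 84, 32, 26, 18, 81, 19, 10, 27]
  27 > parent 26 at index 4, swap → [96, 94, 84, 32, 27, 18, 81, 19, 10, 26]
Insert 82:
  append 82 at index 10 → [96, 94, 84, 32, 27, 18, 81, 19, 10, 26, 82]
  82 > parent 27 at index 4, swap → [96, 94, 84, 32, 82, 18, 81, 19, 10, 26, 27]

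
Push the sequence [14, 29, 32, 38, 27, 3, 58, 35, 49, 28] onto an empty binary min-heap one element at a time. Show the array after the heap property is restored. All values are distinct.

[3, 27, 14, 35, 28, 32, 58, 38, 49, 29]

Insert 14:
  append 14 at index 0 → [14] (no swap needed)
Insert 29:
  append 29 at index 1 → [14, 29] (no swap needed)
Insert 32:
  append 32 at index 2 → [14, 29, 32] (no swap needed)
Insert 38:
  append 38 at index 3 → [14, 29, 32, 38] (no swap needed)
Insert 27:
  append 27 at index 4 → [14, 29, 32, 38, 27]
  27 < parent 29 at index 1, swap → [14, 27, 32, 38, 29]
Insert 3:
  append 3 at index 5 → [14, 27, 32, 38, 29, 3]
  3 < parent 32 at index 2, swap → [14, 27, 3, 38, 29, 32]
  3 < parent 14 at index 0, swap → [3, 27, 14, 38, 29, 32]
Insert 58:
  append 58 at index 6 → [3, 27, 14, 38, 29, 32, 58] (no swap needed)
Insert 35:
  append 35 at index 7 → [3, 27, 14, 38, 29, 32, 58, 35]
  35 < parent 38 at index 3, swap → [3, 27, 14, 35, 29, 32, 58, 38]
Insert 49:
  append 49 at index 8 → [3, 27, 14, 35, 29, 32, 58, 38, 49] (no swap needed)
Insert 28:
  append 28 at index 9 → [3, 27, 14, 35, 29, 32, 58, 38, 49, 28]
  28 < parent 29 at index 4, swap → [3, 27, 14, 35, 28, 32, 58, 38, 49, 29]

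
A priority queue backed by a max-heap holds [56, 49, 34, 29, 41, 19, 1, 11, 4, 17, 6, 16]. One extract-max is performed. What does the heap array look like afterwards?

[49, 41, 34, 29, 17, 19, 1, 11, 4, 16, 6]

remove root 56; move last element 16 to root → [16, 49, 34, 29, 41, 19, 1, 11, 4, 17, 6]
16 vs larger child 49 at index 1, swap → [49, 16, 34, 29, 41, 19, 1, 11, 4, 17, 6]
16 vs larger child 41 at index 4, swap → [49, 41, 34, 29, 16, 19, 1, 11, 4, 17, 6]
16 vs larger child 17 at index 9, swap → [49, 41, 34, 29, 17, 19, 1, 11, 4, 16, 6]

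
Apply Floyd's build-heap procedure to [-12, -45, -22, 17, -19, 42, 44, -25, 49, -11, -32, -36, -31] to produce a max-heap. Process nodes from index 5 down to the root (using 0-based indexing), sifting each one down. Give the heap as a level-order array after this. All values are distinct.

sift down from index 5: already satisfies heap property
sift down from index 4:
  -19 vs larger child -11 at index 9, swap → [-12, -45, -22, 17, -11, 42, 44, -25, 49, -19, -32, -36, -31]
sift down from index 3:
  17 vs larger child 49 at index 8, swap → [-12, -45, -22, 49, -11, 42, 44, -25, 17, -19, -32, -36, -31]
sift down from index 2:
  -22 vs larger child 44 at index 6, swap → [-12, -45, 44, 49, -11, 42, -22, -25, 17, -19, -32, -36, -31]
sift down from index 1:
  -45 vs larger child 49 at index 3, swap → [-12, 49, 44, -45, -11, 42, -22, -25, 17, -19, -32, -36, -31]
  -45 vs larger child 17 at index 8, swap → [-12, 49, 44, 17, -11, 42, -22, -25, -45, -19, -32, -36, -31]
sift down from index 0:
  -12 vs larger child 49 at index 1, swap → [49, -12, 44, 17, -11, 42, -22, -25, -45, -19, -32, -36, -31]
  -12 vs larger child 17 at index 3, swap → [49, 17, 44, -12, -11, 42, -22, -25, -45, -19, -32, -36, -31]

[49, 17, 44, -12, -11, 42, -22, -25, -45, -19, -32, -36, -31]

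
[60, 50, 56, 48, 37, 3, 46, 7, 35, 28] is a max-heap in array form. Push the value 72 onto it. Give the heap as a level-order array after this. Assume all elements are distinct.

append 72 at index 10 → [60, 50, 56, 48, 37, 3, 46, 7, 35, 28, 72]
72 > parent 37 at index 4, swap → [60, 50, 56, 48, 72, 3, 46, 7, 35, 28, 37]
72 > parent 50 at index 1, swap → [60, 72, 56, 48, 50, 3, 46, 7, 35, 28, 37]
72 > parent 60 at index 0, swap → [72, 60, 56, 48, 50, 3, 46, 7, 35, 28, 37]

[72, 60, 56, 48, 50, 3, 46, 7, 35, 28, 37]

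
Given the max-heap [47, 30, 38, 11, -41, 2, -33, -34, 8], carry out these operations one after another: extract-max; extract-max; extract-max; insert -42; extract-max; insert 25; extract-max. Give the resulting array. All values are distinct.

[8, -33, 2, -34, -41, -42]

extract-max → returns 47:
  remove root 47; move last element 8 to root → [8, 30, 38, 11, -41, 2, -33, -34]
  8 vs larger child 38 at index 2, swap → [38, 30, 8, 11, -41, 2, -33, -34]
extract-max → returns 38:
  remove root 38; move last element -34 to root → [-34, 30, 8, 11, -41, 2, -33]
  -34 vs larger child 30 at index 1, swap → [30, -34, 8, 11, -41, 2, -33]
  -34 vs larger child 11 at index 3, swap → [30, 11, 8, -34, -41, 2, -33]
extract-max → returns 30:
  remove root 30; move last element -33 to root → [-33, 11, 8, -34, -41, 2]
  -33 vs larger child 11 at index 1, swap → [11, -33, 8, -34, -41, 2]
insert -42:
  append -42 at index 6 → [11, -33, 8, -34, -41, 2, -42] (no swap needed)
extract-max → returns 11:
  remove root 11; move last element -42 to root → [-42, -33, 8, -34, -41, 2]
  -42 vs larger child 8 at index 2, swap → [8, -33, -42, -34, -41, 2]
  -42 vs only child 2 at index 5, swap → [8, -33, 2, -34, -41, -42]
insert 25:
  append 25 at index 6 → [8, -33, 2, -34, -41, -42, 25]
  25 > parent 2 at index 2, swap → [8, -33, 25, -34, -41, -42, 2]
  25 > parent 8 at index 0, swap → [25, -33, 8, -34, -41, -42, 2]
extract-max → returns 25:
  remove root 25; move last element 2 to root → [2, -33, 8, -34, -41, -42]
  2 vs larger child 8 at index 2, swap → [8, -33, 2, -34, -41, -42]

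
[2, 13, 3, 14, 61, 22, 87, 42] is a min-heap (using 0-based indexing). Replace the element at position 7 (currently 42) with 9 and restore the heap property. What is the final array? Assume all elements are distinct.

set index 7 from 42 to 9 → [2, 13, 3, 14, 61, 22, 87, 9]
9 < parent 14 at index 3, swap → [2, 13, 3, 9, 61, 22, 87, 14]
9 < parent 13 at index 1, swap → [2, 9, 3, 13, 61, 22, 87, 14]

[2, 9, 3, 13, 61, 22, 87, 14]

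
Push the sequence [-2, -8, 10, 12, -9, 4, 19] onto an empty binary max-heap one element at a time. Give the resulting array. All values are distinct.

[19, 10, 12, -8, -9, -2, 4]

Insert -2:
  append -2 at index 0 → [-2] (no swap needed)
Insert -8:
  append -8 at index 1 → [-2, -8] (no swap needed)
Insert 10:
  append 10 at index 2 → [-2, -8, 10]
  10 > parent -2 at index 0, swap → [10, -8, -2]
Insert 12:
  append 12 at index 3 → [10, -8, -2, 12]
  12 > parent -8 at index 1, swap → [10, 12, -2, -8]
  12 > parent 10 at index 0, swap → [12, 10, -2, -8]
Insert -9:
  append -9 at index 4 → [12, 10, -2, -8, -9] (no swap needed)
Insert 4:
  append 4 at index 5 → [12, 10, -2, -8, -9, 4]
  4 > parent -2 at index 2, swap → [12, 10, 4, -8, -9, -2]
Insert 19:
  append 19 at index 6 → [12, 10, 4, -8, -9, -2, 19]
  19 > parent 4 at index 2, swap → [12, 10, 19, -8, -9, -2, 4]
  19 > parent 12 at index 0, swap → [19, 10, 12, -8, -9, -2, 4]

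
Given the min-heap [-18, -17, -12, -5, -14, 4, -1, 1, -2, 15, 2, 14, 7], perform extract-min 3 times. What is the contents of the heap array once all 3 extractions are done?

[-12, -5, -1, -2, 2, 4, 7, 1, 14, 15]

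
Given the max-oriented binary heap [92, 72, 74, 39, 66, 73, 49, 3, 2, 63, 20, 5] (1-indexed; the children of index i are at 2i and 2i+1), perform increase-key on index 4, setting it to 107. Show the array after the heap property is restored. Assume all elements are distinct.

set index 4 from 39 to 107 → [92, 72, 74, 107, 66, 73, 49, 3, 2, 63, 20, 5]
107 > parent 72 at index 2, swap → [92, 107, 74, 72, 66, 73, 49, 3, 2, 63, 20, 5]
107 > parent 92 at index 1, swap → [107, 92, 74, 72, 66, 73, 49, 3, 2, 63, 20, 5]

[107, 92, 74, 72, 66, 73, 49, 3, 2, 63, 20, 5]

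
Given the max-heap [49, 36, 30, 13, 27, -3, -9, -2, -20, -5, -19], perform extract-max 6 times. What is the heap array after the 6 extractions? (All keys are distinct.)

[-3, -5, -19, -20, -9]

extract-max #1 returns 49:
  remove root 49; move last element -19 to root → [-19, 36, 30, 13, 27, -3, -9, -2, -20, -5]
  -19 vs larger child 36 at index 1, swap → [36, -19, 30, 13, 27, -3, -9, -2, -20, -5]
  -19 vs larger child 27 at index 4, swap → [36, 27, 30, 13, -19, -3, -9, -2, -20, -5]
  -19 vs only child -5 at index 9, swap → [36, 27, 30, 13, -5, -3, -9, -2, -20, -19]
extract-max #2 returns 36:
  remove root 36; move last element -19 to root → [-19, 27, 30, 13, -5, -3, -9, -2, -20]
  -19 vs larger child 30 at index 2, swap → [30, 27, -19, 13, -5, -3, -9, -2, -20]
  -19 vs larger child -3 at index 5, swap → [30, 27, -3, 13, -5, -19, -9, -2, -20]
extract-max #3 returns 30:
  remove root 30; move last element -20 to root → [-20, 27, -3, 13, -5, -19, -9, -2]
  -20 vs larger child 27 at index 1, swap → [27, -20, -3, 13, -5, -19, -9, -2]
  -20 vs larger child 13 at index 3, swap → [27, 13, -3, -20, -5, -19, -9, -2]
  -20 vs only child -2 at index 7, swap → [27, 13, -3, -2, -5, -19, -9, -20]
extract-max #4 returns 27:
  remove root 27; move last element -20 to root → [-20, 13, -3, -2, -5, -19, -9]
  -20 vs larger child 13 at index 1, swap → [13, -20, -3, -2, -5, -19, -9]
  -20 vs larger child -2 at index 3, swap → [13, -2, -3, -20, -5, -19, -9]
extract-max #5 returns 13:
  remove root 13; move last element -9 to root → [-9, -2, -3, -20, -5, -19]
  -9 vs larger child -2 at index 1, swap → [-2, -9, -3, -20, -5, -19]
  -9 vs larger child -5 at index 4, swap → [-2, -5, -3, -20, -9, -19]
extract-max #6 returns -2:
  remove root -2; move last element -19 to root → [-19, -5, -3, -20, -9]
  -19 vs larger child -3 at index 2, swap → [-3, -5, -19, -20, -9]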